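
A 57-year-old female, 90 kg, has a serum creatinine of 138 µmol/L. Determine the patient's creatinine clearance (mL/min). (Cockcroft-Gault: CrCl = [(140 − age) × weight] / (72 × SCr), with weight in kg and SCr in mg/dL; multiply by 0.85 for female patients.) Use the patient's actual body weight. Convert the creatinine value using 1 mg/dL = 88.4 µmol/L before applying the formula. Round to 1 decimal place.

56.5 mL/min

SCr = 138 / 88.4 = 1.561 mg/dL
CrCl = (140 − 57) × 90 / (72 × 1.561) × 0.85 = 7470.0 / 112.39 × 0.85 ≈ 56.5 mL/min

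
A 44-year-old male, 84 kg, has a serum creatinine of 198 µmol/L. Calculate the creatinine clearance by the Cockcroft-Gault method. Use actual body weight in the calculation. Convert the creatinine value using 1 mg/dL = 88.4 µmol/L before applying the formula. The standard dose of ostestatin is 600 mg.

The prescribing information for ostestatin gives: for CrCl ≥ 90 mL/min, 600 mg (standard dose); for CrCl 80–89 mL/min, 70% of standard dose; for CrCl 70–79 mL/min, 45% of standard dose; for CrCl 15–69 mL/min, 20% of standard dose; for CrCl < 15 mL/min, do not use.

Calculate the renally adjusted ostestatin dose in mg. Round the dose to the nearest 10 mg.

SCr = 198 / 88.4 = 2.24 mg/dL
CrCl = (140 − 44) × 84 / (72 × 2.24) = 8064.0 / 161.28 ≈ 50.0 mL/min
CrCl ≈ 50 mL/min → bracket 15–69 mL/min.
20% of 600 mg = 120 mg

120 mg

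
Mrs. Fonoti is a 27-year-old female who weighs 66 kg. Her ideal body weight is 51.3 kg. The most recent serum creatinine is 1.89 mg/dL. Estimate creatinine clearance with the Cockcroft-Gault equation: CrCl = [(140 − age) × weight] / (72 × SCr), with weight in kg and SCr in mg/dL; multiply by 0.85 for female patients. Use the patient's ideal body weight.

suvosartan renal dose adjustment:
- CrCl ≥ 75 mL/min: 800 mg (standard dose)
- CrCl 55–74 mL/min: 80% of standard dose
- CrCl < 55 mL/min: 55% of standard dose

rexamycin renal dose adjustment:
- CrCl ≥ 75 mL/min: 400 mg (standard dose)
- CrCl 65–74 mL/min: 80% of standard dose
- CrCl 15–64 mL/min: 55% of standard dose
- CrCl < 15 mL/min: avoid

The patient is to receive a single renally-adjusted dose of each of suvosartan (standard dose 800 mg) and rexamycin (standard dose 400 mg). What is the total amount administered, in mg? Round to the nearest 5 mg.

CrCl = (140 − 27) × 51.3 / (72 × 1.89) × 0.85 = 5796.9 / 136.08 × 0.85 ≈ 36.2 mL/min
CrCl ≈ 36 mL/min.
suvosartan: < 55 mL/min → 55% of 800 mg = 440 mg.
rexamycin: 15–64 mL/min → 55% of 400 mg = 220 mg.
Total = 440 + 220 = 660 mg.

660 mg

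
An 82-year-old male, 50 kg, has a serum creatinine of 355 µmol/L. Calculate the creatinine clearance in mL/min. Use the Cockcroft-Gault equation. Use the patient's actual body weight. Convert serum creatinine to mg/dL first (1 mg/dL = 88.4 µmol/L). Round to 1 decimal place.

SCr = 355 / 88.4 = 4.016 mg/dL
CrCl = (140 − 82) × 50 / (72 × 4.016) = 2900.0 / 289.15 ≈ 10.0 mL/min

10.0 mL/min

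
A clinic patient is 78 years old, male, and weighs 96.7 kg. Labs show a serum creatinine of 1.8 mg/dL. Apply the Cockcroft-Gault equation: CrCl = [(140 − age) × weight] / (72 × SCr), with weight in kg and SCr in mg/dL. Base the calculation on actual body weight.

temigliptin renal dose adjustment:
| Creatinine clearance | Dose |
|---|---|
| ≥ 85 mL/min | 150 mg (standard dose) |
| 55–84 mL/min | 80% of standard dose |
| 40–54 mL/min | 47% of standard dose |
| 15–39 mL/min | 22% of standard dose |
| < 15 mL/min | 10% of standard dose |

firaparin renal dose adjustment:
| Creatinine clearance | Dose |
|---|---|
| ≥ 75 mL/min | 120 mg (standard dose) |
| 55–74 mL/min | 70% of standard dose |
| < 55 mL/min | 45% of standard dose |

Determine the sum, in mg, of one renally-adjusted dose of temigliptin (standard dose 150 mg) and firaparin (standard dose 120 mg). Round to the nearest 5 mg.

CrCl = (140 − 78) × 96.7 / (72 × 1.8) = 5995.4 / 129.60 ≈ 46.3 mL/min
CrCl ≈ 46 mL/min.
temigliptin: 40–54 mL/min → 47% of 150 mg = 70.5 mg.
firaparin: < 55 mL/min → 45% of 120 mg = 54 mg.
Total = 70.5 + 54 = 124.5 mg.

125 mg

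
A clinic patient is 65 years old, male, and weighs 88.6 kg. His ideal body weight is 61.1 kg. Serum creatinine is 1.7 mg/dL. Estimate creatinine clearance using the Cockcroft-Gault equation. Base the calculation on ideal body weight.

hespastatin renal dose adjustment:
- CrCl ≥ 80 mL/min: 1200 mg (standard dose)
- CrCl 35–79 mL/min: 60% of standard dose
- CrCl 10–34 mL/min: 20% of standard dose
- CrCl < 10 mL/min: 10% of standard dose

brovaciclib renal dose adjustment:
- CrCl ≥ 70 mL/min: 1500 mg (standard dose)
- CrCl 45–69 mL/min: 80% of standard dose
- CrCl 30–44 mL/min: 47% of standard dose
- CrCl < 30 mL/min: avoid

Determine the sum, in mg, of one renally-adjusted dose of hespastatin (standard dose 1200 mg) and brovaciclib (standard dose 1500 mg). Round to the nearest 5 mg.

1425 mg

CrCl = (140 − 65) × 61.1 / (72 × 1.7) = 4582.5 / 122.40 ≈ 37.4 mL/min
CrCl ≈ 37 mL/min.
hespastatin: 35–79 mL/min → 60% of 1200 mg = 720 mg.
brovaciclib: 30–44 mL/min → 47% of 1500 mg = 705 mg.
Total = 720 + 705 = 1425 mg.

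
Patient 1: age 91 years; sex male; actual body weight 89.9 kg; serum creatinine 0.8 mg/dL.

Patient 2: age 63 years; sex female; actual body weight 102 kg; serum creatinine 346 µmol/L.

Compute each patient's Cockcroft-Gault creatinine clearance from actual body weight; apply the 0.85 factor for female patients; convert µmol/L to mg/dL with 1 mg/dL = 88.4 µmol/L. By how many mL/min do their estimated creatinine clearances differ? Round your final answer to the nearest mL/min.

Patient 1: CrCl = (140 − 91) × 89.9 / (72 × 0.8) = 4405.1 / 57.60 ≈ 76.5 mL/min
Patient 2: SCr = 346 / 88.4 = 3.914 mg/dL
Patient 2: CrCl = (140 − 63) × 102 / (72 × 3.914) × 0.85 = 7854.0 / 281.81 × 0.85 ≈ 23.7 mL/min
|76.5 − 23.7| = 52.8 mL/min

53 mL/min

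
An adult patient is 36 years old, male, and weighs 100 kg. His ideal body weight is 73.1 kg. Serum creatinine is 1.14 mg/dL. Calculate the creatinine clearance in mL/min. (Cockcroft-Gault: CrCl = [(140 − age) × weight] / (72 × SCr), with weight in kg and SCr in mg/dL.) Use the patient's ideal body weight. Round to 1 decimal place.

92.6 mL/min

CrCl = (140 − 36) × 73.1 / (72 × 1.14) = 7602.4 / 82.08 ≈ 92.6 mL/min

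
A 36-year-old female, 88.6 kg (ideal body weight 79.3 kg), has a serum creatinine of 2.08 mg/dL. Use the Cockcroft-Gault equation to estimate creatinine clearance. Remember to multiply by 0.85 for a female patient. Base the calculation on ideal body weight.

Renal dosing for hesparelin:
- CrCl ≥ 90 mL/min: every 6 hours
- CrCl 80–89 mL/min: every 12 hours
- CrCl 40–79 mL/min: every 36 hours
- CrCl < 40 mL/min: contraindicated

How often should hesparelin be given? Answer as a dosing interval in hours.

CrCl = (140 − 36) × 79.3 / (72 × 2.08) × 0.85 = 8247.2 / 149.76 × 0.85 ≈ 46.8 mL/min
CrCl ≈ 47 mL/min → bracket 40–79 mL/min → every 36 hours.

every 36 hours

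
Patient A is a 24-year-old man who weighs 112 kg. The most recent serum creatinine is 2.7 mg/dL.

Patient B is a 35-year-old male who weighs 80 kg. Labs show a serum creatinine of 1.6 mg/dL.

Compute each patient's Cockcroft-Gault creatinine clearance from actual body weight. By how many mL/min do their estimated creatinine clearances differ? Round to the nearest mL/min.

Patient A: CrCl = (140 − 24) × 112 / (72 × 2.7) = 12992.0 / 194.40 ≈ 66.8 mL/min
Patient B: CrCl = (140 − 35) × 80 / (72 × 1.6) = 8400.0 / 115.20 ≈ 72.9 mL/min
|66.8 − 72.9| = 6.1 mL/min

6 mL/min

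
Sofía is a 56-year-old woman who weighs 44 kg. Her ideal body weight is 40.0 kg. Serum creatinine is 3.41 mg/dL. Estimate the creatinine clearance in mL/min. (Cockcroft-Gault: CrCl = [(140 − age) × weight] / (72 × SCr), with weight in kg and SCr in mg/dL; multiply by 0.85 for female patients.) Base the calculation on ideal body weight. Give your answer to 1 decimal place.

11.6 mL/min

CrCl = (140 − 56) × 40 / (72 × 3.41) × 0.85 = 3360.0 / 245.52 × 0.85 ≈ 11.6 mL/min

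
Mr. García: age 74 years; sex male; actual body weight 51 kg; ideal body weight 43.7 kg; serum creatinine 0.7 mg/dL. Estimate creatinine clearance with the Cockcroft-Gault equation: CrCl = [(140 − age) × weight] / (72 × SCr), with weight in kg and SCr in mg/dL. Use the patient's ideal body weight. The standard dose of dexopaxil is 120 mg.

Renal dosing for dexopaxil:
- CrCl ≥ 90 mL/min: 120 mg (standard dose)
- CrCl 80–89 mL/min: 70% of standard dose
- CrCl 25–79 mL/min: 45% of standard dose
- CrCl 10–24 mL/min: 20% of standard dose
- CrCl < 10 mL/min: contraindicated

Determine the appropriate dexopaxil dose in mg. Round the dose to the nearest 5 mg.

55 mg

CrCl = (140 − 74) × 43.7 / (72 × 0.7) = 2884.2 / 50.40 ≈ 57.2 mL/min
CrCl ≈ 57 mL/min → bracket 25–79 mL/min.
45% of 120 mg = 54 mg → 55 mg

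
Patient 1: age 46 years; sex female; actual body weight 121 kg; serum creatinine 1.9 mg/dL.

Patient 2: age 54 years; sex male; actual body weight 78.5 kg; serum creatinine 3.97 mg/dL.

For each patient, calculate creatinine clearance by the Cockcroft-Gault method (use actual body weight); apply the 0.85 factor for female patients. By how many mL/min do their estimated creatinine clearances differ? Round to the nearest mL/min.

47 mL/min

Patient 1: CrCl = (140 − 46) × 121 / (72 × 1.9) × 0.85 = 11374.0 / 136.80 × 0.85 ≈ 70.7 mL/min
Patient 2: CrCl = (140 − 54) × 78.5 / (72 × 3.97) = 6751.0 / 285.84 ≈ 23.6 mL/min
|70.7 − 23.6| = 47.1 mL/min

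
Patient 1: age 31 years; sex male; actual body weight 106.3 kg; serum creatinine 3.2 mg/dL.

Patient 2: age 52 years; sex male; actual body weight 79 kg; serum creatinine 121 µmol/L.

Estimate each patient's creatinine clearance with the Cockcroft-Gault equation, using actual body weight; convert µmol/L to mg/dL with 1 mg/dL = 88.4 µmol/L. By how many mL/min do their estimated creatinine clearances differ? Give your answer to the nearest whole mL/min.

20 mL/min

Patient 1: CrCl = (140 − 31) × 106.3 / (72 × 3.2) = 11586.7 / 230.40 ≈ 50.3 mL/min
Patient 2: SCr = 121 / 88.4 = 1.369 mg/dL
Patient 2: CrCl = (140 − 52) × 79 / (72 × 1.369) = 6952.0 / 98.57 ≈ 70.5 mL/min
|50.3 − 70.5| = 20.2 mL/min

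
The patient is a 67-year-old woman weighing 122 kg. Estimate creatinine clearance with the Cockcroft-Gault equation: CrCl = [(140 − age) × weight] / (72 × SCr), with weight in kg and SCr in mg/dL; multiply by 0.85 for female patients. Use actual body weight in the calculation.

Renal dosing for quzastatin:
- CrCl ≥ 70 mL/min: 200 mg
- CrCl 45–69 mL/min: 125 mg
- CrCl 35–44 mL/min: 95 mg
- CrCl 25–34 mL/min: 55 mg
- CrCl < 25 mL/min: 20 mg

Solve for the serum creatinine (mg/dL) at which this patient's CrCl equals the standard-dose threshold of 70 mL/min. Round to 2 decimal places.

Standard dose requires CrCl ≥ 70 mL/min.
Set (140 − 67) × 122 × 0.85 / (72 × SCr) = 70
SCr = (140 − 67) × 122 × 0.85 / (72 × 70) = 1.502 mg/dL

1.50 mg/dL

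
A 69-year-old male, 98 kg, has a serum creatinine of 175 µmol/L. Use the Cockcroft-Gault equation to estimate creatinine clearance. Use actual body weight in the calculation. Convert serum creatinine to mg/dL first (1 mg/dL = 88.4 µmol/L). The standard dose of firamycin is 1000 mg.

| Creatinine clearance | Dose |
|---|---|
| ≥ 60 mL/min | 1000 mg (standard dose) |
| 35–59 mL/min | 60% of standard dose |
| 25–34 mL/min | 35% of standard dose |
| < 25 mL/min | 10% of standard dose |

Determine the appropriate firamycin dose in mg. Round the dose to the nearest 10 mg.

600 mg

SCr = 175 / 88.4 = 1.98 mg/dL
CrCl = (140 − 69) × 98 / (72 × 1.98) = 6958.0 / 142.56 ≈ 48.8 mL/min
CrCl ≈ 49 mL/min → bracket 35–59 mL/min.
60% of 1000 mg = 600 mg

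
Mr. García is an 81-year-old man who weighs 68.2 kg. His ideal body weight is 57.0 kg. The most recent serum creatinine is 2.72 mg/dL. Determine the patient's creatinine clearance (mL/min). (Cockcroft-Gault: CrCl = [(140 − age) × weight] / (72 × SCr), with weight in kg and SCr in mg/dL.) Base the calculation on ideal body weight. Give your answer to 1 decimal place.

17.2 mL/min

CrCl = (140 − 81) × 57 / (72 × 2.72) = 3363.0 / 195.84 ≈ 17.2 mL/min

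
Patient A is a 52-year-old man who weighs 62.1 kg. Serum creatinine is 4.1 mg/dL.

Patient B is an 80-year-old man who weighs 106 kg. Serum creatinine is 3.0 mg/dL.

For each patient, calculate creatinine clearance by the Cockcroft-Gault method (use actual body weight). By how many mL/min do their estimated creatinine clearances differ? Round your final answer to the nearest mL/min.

11 mL/min

Patient A: CrCl = (140 − 52) × 62.1 / (72 × 4.1) = 5464.8 / 295.20 ≈ 18.5 mL/min
Patient B: CrCl = (140 − 80) × 106 / (72 × 3) = 6360.0 / 216.00 ≈ 29.4 mL/min
|18.5 − 29.4| = 10.9 mL/min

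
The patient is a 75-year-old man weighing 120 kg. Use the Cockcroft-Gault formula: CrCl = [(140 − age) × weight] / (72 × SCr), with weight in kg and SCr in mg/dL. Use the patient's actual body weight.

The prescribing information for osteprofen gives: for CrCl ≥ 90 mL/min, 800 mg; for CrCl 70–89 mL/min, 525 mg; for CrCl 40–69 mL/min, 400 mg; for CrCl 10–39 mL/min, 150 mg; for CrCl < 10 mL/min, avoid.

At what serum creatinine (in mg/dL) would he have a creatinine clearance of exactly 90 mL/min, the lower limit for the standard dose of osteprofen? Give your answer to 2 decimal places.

Standard dose requires CrCl ≥ 90 mL/min.
Set (140 − 75) × 120 / (72 × SCr) = 90
SCr = (140 − 75) × 120 / (72 × 90) = 1.204 mg/dL

1.20 mg/dL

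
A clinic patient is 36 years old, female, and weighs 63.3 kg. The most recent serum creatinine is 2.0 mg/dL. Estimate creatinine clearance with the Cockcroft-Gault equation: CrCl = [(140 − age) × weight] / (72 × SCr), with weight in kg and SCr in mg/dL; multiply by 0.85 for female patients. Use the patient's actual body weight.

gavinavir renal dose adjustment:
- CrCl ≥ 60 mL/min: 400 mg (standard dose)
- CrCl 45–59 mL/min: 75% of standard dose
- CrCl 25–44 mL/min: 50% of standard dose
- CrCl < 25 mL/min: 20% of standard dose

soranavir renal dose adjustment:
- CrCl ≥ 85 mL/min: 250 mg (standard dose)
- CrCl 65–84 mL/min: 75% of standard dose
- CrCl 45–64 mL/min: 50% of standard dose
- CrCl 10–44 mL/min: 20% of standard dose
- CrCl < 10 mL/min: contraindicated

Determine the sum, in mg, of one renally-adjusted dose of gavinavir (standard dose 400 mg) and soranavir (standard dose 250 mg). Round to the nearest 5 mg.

250 mg

CrCl = (140 − 36) × 63.3 / (72 × 2) × 0.85 = 6583.2 / 144.00 × 0.85 ≈ 38.9 mL/min
CrCl ≈ 39 mL/min.
gavinavir: 25–44 mL/min → 50% of 400 mg = 200 mg.
soranavir: 10–44 mL/min → 20% of 250 mg = 50 mg.
Total = 200 + 50 = 250 mg.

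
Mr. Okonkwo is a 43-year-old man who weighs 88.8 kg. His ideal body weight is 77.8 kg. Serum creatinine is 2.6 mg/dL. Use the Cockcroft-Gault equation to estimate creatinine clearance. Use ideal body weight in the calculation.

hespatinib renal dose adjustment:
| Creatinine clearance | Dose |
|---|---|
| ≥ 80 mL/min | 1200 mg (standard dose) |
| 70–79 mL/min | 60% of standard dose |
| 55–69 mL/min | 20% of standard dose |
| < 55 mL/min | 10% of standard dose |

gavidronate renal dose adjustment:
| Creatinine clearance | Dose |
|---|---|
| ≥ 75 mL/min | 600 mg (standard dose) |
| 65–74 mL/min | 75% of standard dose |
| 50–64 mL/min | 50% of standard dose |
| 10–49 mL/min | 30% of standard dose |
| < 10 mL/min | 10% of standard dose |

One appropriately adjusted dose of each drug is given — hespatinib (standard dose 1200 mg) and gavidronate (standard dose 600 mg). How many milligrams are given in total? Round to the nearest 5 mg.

CrCl = (140 − 43) × 77.8 / (72 × 2.6) = 7546.6 / 187.20 ≈ 40.3 mL/min
CrCl ≈ 40 mL/min.
hespatinib: < 55 mL/min → 10% of 1200 mg = 120 mg.
gavidronate: 10–49 mL/min → 30% of 600 mg = 180 mg.
Total = 120 + 180 = 300 mg.

300 mg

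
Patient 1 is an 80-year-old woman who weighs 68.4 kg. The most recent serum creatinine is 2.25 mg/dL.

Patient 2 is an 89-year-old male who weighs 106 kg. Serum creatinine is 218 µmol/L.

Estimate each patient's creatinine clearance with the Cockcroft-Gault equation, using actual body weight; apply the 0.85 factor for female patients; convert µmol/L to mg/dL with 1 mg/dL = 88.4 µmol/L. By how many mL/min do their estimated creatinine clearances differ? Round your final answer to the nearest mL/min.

9 mL/min

Patient 1: CrCl = (140 − 80) × 68.4 / (72 × 2.25) × 0.85 = 4104.0 / 162.00 × 0.85 ≈ 21.5 mL/min
Patient 2: SCr = 218 / 88.4 = 2.466 mg/dL
Patient 2: CrCl = (140 − 89) × 106 / (72 × 2.466) = 5406.0 / 177.55 ≈ 30.4 mL/min
|21.5 − 30.4| = 8.9 mL/min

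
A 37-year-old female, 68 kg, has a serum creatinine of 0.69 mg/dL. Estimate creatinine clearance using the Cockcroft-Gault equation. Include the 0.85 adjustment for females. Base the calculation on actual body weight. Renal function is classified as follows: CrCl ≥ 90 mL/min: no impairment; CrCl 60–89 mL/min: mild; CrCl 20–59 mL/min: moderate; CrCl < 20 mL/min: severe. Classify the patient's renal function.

CrCl = (140 − 37) × 68 / (72 × 0.69) × 0.85 = 7004.0 / 49.68 × 0.85 ≈ 119.8 mL/min
120 mL/min falls in the 'no impairment' range.

no impairment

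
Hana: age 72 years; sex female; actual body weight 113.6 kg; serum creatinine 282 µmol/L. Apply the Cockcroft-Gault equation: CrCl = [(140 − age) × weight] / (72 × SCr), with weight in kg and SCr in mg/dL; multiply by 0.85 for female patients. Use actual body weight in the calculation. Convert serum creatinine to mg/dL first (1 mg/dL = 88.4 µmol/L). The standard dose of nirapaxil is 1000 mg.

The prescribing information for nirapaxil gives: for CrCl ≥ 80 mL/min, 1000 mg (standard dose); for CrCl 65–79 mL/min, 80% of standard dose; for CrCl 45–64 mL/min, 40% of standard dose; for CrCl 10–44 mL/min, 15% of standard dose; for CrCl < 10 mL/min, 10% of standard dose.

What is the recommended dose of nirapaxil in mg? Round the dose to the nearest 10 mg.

SCr = 282 / 88.4 = 3.19 mg/dL
CrCl = (140 − 72) × 113.6 / (72 × 3.19) × 0.85 = 7724.8 / 229.68 × 0.85 ≈ 28.6 mL/min
CrCl ≈ 29 mL/min → bracket 10–44 mL/min.
15% of 1000 mg = 150 mg

150 mg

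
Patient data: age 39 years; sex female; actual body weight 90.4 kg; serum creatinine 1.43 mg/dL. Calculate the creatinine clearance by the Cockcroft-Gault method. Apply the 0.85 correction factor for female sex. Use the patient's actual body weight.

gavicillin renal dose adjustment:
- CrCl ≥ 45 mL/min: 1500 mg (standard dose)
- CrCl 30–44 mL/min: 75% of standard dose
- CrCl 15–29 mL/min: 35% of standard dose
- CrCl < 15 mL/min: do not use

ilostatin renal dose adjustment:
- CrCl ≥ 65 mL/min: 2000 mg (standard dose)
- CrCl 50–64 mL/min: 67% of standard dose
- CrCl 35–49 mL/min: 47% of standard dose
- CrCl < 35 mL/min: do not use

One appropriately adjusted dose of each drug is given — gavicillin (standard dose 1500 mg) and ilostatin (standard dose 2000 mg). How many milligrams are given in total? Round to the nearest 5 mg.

CrCl = (140 − 39) × 90.4 / (72 × 1.43) × 0.85 = 9130.4 / 102.96 × 0.85 ≈ 75.4 mL/min
CrCl ≈ 75 mL/min.
gavicillin: ≥ 45 mL/min → 100% of 1500 mg = 1500 mg.
ilostatin: ≥ 65 mL/min → 100% of 2000 mg = 2000 mg.
Total = 1500 + 2000 = 3500 mg.

3500 mg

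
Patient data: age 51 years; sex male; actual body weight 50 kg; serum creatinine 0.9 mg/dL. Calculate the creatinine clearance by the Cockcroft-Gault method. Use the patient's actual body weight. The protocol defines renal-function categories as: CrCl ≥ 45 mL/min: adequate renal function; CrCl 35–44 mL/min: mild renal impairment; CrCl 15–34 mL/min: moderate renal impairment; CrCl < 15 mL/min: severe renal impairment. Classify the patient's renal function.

adequate renal function

CrCl = (140 − 51) × 50 / (72 × 0.9) = 4450.0 / 64.80 ≈ 68.7 mL/min
69 mL/min falls in the 'adequate renal function' range.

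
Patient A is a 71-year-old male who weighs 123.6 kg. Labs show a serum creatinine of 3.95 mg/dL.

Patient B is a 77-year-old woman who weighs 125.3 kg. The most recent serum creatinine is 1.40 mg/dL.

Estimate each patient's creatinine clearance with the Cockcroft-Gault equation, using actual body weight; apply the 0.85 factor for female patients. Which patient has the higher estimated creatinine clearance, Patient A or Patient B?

Patient B

Patient A: CrCl = (140 − 71) × 123.6 / (72 × 3.95) = 8528.4 / 284.40 ≈ 30.0 mL/min
Patient B: CrCl = (140 − 77) × 125.3 / (72 × 1.4) × 0.85 = 7893.9 / 100.80 × 0.85 ≈ 66.6 mL/min
30.0 vs 66.6 mL/min → Patient B is higher.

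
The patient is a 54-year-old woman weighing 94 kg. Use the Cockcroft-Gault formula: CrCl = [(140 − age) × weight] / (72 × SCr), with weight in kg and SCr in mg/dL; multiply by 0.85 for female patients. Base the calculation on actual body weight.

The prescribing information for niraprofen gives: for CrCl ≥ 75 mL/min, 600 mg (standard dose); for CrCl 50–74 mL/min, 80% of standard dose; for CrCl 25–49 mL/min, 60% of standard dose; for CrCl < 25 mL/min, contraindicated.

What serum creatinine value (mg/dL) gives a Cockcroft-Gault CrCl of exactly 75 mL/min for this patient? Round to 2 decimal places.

1.27 mg/dL

Standard dose requires CrCl ≥ 75 mL/min.
Set (140 − 54) × 94 × 0.85 / (72 × SCr) = 75
SCr = (140 − 54) × 94 × 0.85 / (72 × 75) = 1.272 mg/dL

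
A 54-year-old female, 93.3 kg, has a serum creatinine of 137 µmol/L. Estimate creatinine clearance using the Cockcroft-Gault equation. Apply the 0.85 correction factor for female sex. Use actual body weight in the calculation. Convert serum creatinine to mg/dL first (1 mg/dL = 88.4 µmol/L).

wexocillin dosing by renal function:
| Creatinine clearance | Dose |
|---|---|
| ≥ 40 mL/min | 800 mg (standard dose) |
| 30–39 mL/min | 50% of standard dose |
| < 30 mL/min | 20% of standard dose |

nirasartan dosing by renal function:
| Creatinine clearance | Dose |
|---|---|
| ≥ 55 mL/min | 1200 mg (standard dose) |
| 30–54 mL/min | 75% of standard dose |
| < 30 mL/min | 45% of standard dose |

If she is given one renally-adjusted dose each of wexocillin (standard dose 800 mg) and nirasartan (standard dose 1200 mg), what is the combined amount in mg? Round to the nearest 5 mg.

SCr = 137 / 88.4 = 1.55 mg/dL
CrCl = (140 − 54) × 93.3 / (72 × 1.55) × 0.85 = 8023.8 / 111.60 × 0.85 ≈ 61.1 mL/min
CrCl ≈ 61 mL/min.
wexocillin: ≥ 40 mL/min → 100% of 800 mg = 800 mg.
nirasartan: ≥ 55 mL/min → 100% of 1200 mg = 1200 mg.
Total = 800 + 1200 = 2000 mg.

2000 mg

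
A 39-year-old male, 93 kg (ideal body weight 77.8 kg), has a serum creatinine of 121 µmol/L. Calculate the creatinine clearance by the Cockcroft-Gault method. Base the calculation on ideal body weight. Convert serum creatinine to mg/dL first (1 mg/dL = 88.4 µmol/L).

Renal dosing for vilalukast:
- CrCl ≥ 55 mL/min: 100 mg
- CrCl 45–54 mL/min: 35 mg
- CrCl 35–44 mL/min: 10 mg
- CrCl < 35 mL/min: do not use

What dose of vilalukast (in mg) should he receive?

SCr = 121 / 88.4 = 1.369 mg/dL
CrCl = (140 − 39) × 77.8 / (72 × 1.369) = 7857.8 / 98.57 ≈ 79.7 mL/min
CrCl ≈ 80 mL/min → bracket ≥ 55 mL/min.
Dose for this bracket: 100 mg.

100 mg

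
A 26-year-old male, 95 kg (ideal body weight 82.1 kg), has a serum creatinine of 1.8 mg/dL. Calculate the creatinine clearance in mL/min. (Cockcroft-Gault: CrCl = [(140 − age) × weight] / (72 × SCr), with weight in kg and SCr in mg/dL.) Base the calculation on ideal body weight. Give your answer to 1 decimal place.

CrCl = (140 − 26) × 82.1 / (72 × 1.8) = 9359.4 / 129.60 ≈ 72.2 mL/min

72.2 mL/min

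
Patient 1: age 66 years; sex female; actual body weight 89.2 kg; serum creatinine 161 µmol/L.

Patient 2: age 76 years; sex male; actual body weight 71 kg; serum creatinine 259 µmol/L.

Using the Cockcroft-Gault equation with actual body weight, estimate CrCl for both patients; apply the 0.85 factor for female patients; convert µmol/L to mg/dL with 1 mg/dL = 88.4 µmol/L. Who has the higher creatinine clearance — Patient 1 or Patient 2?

Patient 1: SCr = 161 / 88.4 = 1.821 mg/dL
Patient 1: CrCl = (140 − 66) × 89.2 / (72 × 1.821) × 0.85 = 6600.8 / 131.11 × 0.85 ≈ 42.8 mL/min
Patient 2: SCr = 259 / 88.4 = 2.93 mg/dL
Patient 2: CrCl = (140 − 76) × 71 / (72 × 2.93) = 4544.0 / 210.96 ≈ 21.5 mL/min
42.8 vs 21.5 mL/min → Patient 1 is higher.

Patient 1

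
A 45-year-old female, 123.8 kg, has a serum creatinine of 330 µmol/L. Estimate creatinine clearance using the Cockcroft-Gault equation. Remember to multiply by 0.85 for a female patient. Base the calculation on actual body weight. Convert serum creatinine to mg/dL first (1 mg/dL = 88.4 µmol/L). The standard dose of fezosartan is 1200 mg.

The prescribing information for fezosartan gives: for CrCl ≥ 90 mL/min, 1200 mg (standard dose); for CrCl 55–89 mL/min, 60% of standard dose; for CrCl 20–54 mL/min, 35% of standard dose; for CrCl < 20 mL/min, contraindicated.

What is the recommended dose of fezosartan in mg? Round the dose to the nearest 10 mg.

420 mg

SCr = 330 / 88.4 = 3.733 mg/dL
CrCl = (140 − 45) × 123.8 / (72 × 3.733) × 0.85 = 11761.0 / 268.78 × 0.85 ≈ 37.2 mL/min
CrCl ≈ 37 mL/min → bracket 20–54 mL/min.
35% of 1200 mg = 420 mg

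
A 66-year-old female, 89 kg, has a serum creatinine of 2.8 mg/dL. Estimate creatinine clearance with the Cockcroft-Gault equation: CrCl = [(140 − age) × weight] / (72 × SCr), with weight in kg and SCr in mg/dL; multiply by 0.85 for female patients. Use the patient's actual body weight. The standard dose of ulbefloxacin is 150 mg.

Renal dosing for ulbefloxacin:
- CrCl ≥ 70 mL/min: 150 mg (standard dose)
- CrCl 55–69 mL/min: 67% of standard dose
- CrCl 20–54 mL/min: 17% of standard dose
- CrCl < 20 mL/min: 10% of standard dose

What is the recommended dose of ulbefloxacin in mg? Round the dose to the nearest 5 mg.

25 mg

CrCl = (140 − 66) × 89 / (72 × 2.8) × 0.85 = 6586.0 / 201.60 × 0.85 ≈ 27.8 mL/min
CrCl ≈ 28 mL/min → bracket 20–54 mL/min.
17% of 150 mg = 25.5 mg → 25 mg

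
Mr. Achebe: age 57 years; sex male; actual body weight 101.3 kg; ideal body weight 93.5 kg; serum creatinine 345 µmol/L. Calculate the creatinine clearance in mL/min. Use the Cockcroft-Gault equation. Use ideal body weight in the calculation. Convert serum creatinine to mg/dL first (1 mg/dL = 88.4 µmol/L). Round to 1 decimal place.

27.6 mL/min

SCr = 345 / 88.4 = 3.903 mg/dL
CrCl = (140 − 57) × 93.5 / (72 × 3.903) = 7760.5 / 281.02 ≈ 27.6 mL/min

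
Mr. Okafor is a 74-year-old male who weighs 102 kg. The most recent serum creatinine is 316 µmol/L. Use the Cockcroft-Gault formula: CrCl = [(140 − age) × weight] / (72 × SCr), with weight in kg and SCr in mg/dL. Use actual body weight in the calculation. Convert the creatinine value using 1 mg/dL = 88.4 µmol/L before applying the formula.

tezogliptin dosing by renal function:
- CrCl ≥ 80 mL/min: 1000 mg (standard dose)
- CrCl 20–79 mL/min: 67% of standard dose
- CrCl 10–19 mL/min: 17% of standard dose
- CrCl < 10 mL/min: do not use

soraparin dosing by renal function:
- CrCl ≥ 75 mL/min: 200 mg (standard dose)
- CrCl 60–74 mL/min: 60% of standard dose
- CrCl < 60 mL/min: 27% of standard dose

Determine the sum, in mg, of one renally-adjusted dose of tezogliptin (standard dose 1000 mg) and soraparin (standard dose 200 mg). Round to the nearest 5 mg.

SCr = 316 / 88.4 = 3.575 mg/dL
CrCl = (140 − 74) × 102 / (72 × 3.575) = 6732.0 / 257.40 ≈ 26.2 mL/min
CrCl ≈ 26 mL/min.
tezogliptin: 20–79 mL/min → 67% of 1000 mg = 670 mg.
soraparin: < 60 mL/min → 27% of 200 mg = 54 mg.
Total = 670 + 54 = 724 mg.

725 mg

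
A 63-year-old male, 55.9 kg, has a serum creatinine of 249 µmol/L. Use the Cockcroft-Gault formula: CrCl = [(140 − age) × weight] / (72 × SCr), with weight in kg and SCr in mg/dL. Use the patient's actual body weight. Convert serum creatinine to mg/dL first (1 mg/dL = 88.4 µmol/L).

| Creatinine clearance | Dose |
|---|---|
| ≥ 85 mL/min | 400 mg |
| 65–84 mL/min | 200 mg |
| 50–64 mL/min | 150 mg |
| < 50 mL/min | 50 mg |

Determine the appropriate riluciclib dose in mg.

50 mg

SCr = 249 / 88.4 = 2.817 mg/dL
CrCl = (140 − 63) × 55.9 / (72 × 2.817) = 4304.3 / 202.82 ≈ 21.2 mL/min
CrCl ≈ 21 mL/min → bracket < 50 mL/min.
Dose for this bracket: 50 mg.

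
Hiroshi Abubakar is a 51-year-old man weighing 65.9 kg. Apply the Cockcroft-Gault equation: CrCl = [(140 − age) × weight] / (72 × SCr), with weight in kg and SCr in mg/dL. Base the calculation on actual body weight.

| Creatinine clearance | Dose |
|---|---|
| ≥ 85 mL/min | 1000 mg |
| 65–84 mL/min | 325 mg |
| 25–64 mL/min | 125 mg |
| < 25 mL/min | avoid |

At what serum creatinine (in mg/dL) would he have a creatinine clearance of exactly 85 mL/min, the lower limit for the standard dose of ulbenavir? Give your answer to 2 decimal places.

Standard dose requires CrCl ≥ 85 mL/min.
Set (140 − 51) × 65.9 / (72 × SCr) = 85
SCr = (140 − 51) × 65.9 / (72 × 85) = 0.958 mg/dL

0.96 mg/dL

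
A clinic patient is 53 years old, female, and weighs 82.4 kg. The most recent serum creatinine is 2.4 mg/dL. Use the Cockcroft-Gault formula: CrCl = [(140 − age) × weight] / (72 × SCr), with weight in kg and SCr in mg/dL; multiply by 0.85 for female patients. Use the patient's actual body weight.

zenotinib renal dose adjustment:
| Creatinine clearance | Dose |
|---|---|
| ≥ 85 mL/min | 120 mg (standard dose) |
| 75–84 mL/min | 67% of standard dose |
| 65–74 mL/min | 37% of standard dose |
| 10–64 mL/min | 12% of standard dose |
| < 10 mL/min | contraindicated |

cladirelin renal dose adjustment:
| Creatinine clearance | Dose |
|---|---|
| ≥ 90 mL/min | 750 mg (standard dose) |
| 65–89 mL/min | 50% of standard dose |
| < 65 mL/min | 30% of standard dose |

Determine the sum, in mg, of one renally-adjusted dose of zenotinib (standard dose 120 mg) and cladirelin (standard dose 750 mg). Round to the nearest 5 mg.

240 mg

CrCl = (140 − 53) × 82.4 / (72 × 2.4) × 0.85 = 7168.8 / 172.80 × 0.85 ≈ 35.3 mL/min
CrCl ≈ 35 mL/min.
zenotinib: 10–64 mL/min → 12% of 120 mg = 14.4 mg.
cladirelin: < 65 mL/min → 30% of 750 mg = 225 mg.
Total = 14.4 + 225 = 239.4 mg.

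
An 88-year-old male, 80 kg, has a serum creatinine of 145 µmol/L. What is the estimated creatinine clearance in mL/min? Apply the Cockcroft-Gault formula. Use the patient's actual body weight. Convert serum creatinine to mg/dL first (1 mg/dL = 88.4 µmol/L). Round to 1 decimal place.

SCr = 145 / 88.4 = 1.64 mg/dL
CrCl = (140 − 88) × 80 / (72 × 1.64) = 4160.0 / 118.08 ≈ 35.2 mL/min

35.2 mL/min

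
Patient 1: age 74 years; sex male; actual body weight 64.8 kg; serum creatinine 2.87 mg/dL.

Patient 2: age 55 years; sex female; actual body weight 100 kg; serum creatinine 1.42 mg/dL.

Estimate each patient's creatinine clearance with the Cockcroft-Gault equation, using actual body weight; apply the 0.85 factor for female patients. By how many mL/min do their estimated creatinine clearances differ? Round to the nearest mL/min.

Patient 1: CrCl = (140 − 74) × 64.8 / (72 × 2.87) = 4276.8 / 206.64 ≈ 20.7 mL/min
Patient 2: CrCl = (140 − 55) × 100 / (72 × 1.42) × 0.85 = 8500.0 / 102.24 × 0.85 ≈ 70.7 mL/min
|20.7 − 70.7| = 50.0 mL/min

50 mL/min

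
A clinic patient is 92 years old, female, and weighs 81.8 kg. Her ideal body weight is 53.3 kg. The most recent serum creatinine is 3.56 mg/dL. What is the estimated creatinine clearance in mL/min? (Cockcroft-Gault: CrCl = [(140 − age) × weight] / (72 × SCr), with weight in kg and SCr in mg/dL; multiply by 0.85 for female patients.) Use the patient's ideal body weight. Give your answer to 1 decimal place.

CrCl = (140 − 92) × 53.3 / (72 × 3.56) × 0.85 = 2558.4 / 256.32 × 0.85 ≈ 8.5 mL/min

8.5 mL/min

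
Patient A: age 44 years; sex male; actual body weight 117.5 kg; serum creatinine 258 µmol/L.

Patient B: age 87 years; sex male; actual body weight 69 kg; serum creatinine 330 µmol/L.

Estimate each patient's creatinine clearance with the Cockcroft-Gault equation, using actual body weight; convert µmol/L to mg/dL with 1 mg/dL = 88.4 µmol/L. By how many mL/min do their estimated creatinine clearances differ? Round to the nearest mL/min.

40 mL/min

Patient A: SCr = 258 / 88.4 = 2.919 mg/dL
Patient A: CrCl = (140 − 44) × 117.5 / (72 × 2.919) = 11280.0 / 210.17 ≈ 53.7 mL/min
Patient B: SCr = 330 / 88.4 = 3.733 mg/dL
Patient B: CrCl = (140 − 87) × 69 / (72 × 3.733) = 3657.0 / 268.78 ≈ 13.6 mL/min
|53.7 − 13.6| = 40.1 mL/min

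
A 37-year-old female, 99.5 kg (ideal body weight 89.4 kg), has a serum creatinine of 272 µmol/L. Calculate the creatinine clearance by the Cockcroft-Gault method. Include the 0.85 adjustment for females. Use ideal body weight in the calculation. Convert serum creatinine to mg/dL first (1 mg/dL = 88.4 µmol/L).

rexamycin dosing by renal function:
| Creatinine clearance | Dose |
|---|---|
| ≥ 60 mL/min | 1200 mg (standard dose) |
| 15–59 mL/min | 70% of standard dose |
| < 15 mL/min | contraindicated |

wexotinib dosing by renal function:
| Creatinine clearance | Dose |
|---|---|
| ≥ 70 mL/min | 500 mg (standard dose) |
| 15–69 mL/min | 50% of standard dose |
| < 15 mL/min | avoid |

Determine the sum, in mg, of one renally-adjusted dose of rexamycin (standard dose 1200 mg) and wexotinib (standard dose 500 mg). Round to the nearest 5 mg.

1090 mg

SCr = 272 / 88.4 = 3.077 mg/dL
CrCl = (140 − 37) × 89.4 / (72 × 3.077) × 0.85 = 9208.2 / 221.54 × 0.85 ≈ 35.3 mL/min
CrCl ≈ 35 mL/min.
rexamycin: 15–59 mL/min → 70% of 1200 mg = 840 mg.
wexotinib: 15–69 mL/min → 50% of 500 mg = 250 mg.
Total = 840 + 250 = 1090 mg.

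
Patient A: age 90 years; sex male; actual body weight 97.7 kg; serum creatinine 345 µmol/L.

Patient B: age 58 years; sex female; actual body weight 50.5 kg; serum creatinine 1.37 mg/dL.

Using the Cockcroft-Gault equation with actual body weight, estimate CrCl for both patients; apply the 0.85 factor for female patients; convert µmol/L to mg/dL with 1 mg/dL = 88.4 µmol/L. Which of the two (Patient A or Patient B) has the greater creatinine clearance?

Patient A: SCr = 345 / 88.4 = 3.903 mg/dL
Patient A: CrCl = (140 − 90) × 97.7 / (72 × 3.903) = 4885.0 / 281.02 ≈ 17.4 mL/min
Patient B: CrCl = (140 − 58) × 50.5 / (72 × 1.37) × 0.85 = 4141.0 / 98.64 × 0.85 ≈ 35.7 mL/min
17.4 vs 35.7 mL/min → Patient B is higher.

Patient B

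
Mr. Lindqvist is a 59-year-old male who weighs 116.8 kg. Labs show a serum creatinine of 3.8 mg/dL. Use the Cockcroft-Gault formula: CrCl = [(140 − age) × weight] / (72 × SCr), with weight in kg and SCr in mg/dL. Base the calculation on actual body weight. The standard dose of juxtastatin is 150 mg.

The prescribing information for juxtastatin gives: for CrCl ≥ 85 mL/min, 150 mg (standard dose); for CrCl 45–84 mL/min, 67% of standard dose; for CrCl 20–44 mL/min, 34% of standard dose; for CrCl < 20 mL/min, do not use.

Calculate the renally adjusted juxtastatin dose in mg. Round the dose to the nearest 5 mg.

50 mg

CrCl = (140 − 59) × 116.8 / (72 × 3.8) = 9460.8 / 273.60 ≈ 34.6 mL/min
CrCl ≈ 35 mL/min → bracket 20–44 mL/min.
34% of 150 mg = 51 mg → 50 mg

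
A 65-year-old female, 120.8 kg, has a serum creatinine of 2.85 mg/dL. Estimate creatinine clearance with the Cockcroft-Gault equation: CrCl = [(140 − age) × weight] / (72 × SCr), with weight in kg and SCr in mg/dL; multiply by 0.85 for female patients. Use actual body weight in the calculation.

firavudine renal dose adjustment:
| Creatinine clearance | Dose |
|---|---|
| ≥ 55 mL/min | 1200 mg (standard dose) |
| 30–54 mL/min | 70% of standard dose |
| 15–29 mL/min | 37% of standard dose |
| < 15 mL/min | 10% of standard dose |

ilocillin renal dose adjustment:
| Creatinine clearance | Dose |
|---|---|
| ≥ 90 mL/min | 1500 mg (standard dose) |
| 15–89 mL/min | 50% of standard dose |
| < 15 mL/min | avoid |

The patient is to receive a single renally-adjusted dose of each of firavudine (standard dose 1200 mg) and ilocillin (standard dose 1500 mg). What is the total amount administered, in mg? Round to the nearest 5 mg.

1590 mg

CrCl = (140 − 65) × 120.8 / (72 × 2.85) × 0.85 = 9060.0 / 205.20 × 0.85 ≈ 37.5 mL/min
CrCl ≈ 38 mL/min.
firavudine: 30–54 mL/min → 70% of 1200 mg = 840 mg.
ilocillin: 15–89 mL/min → 50% of 1500 mg = 750 mg.
Total = 840 + 750 = 1590 mg.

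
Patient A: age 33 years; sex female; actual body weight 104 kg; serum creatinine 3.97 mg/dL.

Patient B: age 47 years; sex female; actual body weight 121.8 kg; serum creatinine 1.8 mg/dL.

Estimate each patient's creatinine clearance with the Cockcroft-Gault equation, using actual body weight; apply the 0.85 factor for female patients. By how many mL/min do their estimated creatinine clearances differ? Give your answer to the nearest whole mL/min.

Patient A: CrCl = (140 − 33) × 104 / (72 × 3.97) × 0.85 = 11128.0 / 285.84 × 0.85 ≈ 33.1 mL/min
Patient B: CrCl = (140 − 47) × 121.8 / (72 × 1.8) × 0.85 = 11327.4 / 129.60 × 0.85 ≈ 74.3 mL/min
|33.1 − 74.3| = 41.2 mL/min

41 mL/min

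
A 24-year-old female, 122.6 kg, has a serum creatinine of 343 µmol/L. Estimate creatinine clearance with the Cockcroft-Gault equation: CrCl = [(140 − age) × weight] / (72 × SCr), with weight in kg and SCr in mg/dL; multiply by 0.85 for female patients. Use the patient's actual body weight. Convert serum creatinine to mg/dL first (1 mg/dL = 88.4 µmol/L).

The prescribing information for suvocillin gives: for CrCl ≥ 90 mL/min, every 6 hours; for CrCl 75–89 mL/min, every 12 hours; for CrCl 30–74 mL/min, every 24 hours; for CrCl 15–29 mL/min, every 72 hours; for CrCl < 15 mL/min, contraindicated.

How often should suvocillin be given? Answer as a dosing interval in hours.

every 24 hours

SCr = 343 / 88.4 = 3.88 mg/dL
CrCl = (140 − 24) × 122.6 / (72 × 3.88) × 0.85 = 14221.6 / 279.36 × 0.85 ≈ 43.3 mL/min
CrCl ≈ 43 mL/min → bracket 30–74 mL/min → every 24 hours.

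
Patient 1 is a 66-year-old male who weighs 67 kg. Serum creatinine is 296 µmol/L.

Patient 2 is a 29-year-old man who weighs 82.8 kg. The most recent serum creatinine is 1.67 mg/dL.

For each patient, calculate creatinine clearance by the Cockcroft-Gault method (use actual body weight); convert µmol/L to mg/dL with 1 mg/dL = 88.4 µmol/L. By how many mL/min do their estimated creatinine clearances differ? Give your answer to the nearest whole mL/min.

Patient 1: SCr = 296 / 88.4 = 3.348 mg/dL
Patient 1: CrCl = (140 − 66) × 67 / (72 × 3.348) = 4958.0 / 241.06 ≈ 20.6 mL/min
Patient 2: CrCl = (140 − 29) × 82.8 / (72 × 1.67) = 9190.8 / 120.24 ≈ 76.4 mL/min
|20.6 − 76.4| = 55.8 mL/min

56 mL/min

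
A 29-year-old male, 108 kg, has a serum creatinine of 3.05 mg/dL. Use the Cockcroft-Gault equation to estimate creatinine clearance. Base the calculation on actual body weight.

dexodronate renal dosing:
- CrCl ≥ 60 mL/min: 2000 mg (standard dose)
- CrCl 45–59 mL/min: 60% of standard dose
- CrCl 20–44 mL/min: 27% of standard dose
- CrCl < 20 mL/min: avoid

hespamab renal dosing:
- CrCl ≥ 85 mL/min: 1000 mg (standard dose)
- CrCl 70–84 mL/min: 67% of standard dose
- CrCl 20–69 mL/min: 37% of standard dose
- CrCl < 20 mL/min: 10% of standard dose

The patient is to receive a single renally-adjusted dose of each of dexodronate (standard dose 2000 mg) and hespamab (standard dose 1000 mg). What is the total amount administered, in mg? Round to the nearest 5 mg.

1570 mg

CrCl = (140 − 29) × 108 / (72 × 3.05) = 11988.0 / 219.60 ≈ 54.6 mL/min
CrCl ≈ 55 mL/min.
dexodronate: 45–59 mL/min → 60% of 2000 mg = 1200 mg.
hespamab: 20–69 mL/min → 37% of 1000 mg = 370 mg.
Total = 1200 + 370 = 1570 mg.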